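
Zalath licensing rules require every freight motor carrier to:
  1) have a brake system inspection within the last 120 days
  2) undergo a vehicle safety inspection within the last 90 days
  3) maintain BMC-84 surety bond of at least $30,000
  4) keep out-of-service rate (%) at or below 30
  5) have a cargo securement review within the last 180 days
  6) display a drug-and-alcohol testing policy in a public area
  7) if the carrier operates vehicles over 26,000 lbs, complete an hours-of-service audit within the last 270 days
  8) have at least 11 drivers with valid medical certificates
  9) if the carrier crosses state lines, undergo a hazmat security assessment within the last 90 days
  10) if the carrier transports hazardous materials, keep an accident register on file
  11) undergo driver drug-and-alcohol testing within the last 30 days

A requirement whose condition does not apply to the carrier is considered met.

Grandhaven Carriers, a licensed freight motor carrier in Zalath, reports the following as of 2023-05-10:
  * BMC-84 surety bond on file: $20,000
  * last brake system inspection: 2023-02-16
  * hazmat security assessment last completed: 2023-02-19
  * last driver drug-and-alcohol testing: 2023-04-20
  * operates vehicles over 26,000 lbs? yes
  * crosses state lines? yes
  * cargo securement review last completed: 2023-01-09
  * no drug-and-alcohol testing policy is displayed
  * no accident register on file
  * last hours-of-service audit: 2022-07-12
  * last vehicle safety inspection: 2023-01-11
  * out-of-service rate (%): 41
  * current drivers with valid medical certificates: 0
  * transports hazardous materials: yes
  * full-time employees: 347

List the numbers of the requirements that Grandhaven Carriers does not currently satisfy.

1. brake system inspection 83 days ago vs limit 120 → met
2. vehicle safety inspection 119 days ago vs limit 90 → not met
3. BMC-84 surety bond $20,000 < $30,000 → not met
4. out-of-service rate (%) 41 > 30 → not met
5. cargo securement review 121 days ago vs limit 180 → met
6. drug-and-alcohol testing policy absent → not met
7. condition 'operates vehicles over 26,000 lbs' holds; hours-of-service audit 302 days ago vs limit 270 → not met
8. drivers with valid medical certificates 0 < 11 → not met
9. condition 'crosses state lines' holds; hazmat security assessment 80 days ago vs limit 90 → met
10. condition 'transports hazardous materials' holds; accident register absent → not met
11. driver drug-and-alcohol testing 20 days ago vs limit 30 → met
Not met: 2, 3, 4, 6, 7, 8, 10

2, 3, 4, 6, 7, 8, 10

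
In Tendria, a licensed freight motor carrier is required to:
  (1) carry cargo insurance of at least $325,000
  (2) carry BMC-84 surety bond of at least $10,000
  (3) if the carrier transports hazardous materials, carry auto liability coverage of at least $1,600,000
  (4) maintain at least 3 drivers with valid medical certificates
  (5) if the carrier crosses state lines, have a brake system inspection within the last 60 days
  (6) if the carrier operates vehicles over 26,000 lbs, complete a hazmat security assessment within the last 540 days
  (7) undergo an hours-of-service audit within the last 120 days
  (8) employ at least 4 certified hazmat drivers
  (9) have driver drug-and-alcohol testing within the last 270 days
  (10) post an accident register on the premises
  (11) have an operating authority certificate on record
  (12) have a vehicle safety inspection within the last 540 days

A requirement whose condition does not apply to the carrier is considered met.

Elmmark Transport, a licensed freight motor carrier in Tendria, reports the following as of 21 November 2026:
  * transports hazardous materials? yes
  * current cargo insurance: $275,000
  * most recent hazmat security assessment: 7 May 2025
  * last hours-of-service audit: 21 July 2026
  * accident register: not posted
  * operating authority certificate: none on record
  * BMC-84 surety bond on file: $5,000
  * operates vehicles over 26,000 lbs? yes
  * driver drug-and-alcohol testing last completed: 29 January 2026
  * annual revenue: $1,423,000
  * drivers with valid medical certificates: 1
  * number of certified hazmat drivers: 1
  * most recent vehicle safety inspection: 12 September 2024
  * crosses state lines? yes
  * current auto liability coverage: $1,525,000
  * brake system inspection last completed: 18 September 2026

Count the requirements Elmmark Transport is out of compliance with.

12

1. cargo insurance $275,000 < $325,000 → not met
2. BMC-84 surety bond $5,000 < $10,000 → not met
3. condition 'transports hazardous materials' holds; auto liability coverage $1,525,000 < $1,600,000 → not met
4. drivers with valid medical certificates 1 < 3 → not met
5. condition 'crosses state lines' holds; brake system inspection 64 days ago vs limit 60 → not met
6. condition 'operates vehicles over 26,000 lbs' holds; hazmat security assessment 563 days ago vs limit 540 → not met
7. hours-of-service audit 123 days ago vs limit 120 → not met
8. certified hazmat drivers 1 < 4 → not met
9. driver drug-and-alcohol testing 296 days ago vs limit 270 → not met
10. accident register absent → not met
11. operating authority certificate absent → not met
12. vehicle safety inspection 800 days ago vs limit 540 → not met
Not met: 12 of 12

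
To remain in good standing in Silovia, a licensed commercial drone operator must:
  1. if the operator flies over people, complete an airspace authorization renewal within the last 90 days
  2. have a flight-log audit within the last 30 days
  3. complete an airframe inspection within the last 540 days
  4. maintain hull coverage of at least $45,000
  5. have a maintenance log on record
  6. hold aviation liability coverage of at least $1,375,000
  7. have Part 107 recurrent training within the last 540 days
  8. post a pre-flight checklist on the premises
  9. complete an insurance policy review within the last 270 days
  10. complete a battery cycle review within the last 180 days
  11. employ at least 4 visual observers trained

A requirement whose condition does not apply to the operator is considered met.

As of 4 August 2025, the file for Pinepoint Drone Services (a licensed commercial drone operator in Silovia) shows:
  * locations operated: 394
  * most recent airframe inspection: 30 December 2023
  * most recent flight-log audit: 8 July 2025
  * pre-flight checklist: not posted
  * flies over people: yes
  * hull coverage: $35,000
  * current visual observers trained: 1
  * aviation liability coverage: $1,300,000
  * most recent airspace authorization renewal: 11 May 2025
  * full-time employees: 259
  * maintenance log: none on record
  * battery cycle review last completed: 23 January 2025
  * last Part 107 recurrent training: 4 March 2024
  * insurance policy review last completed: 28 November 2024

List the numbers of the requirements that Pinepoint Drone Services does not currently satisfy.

1. condition 'flies over people' holds; airspace authorization renewal 85 days ago vs limit 90 → met
2. flight-log audit 27 days ago vs limit 30 → met
3. airframe inspection 583 days ago vs limit 540 → not met
4. hull coverage $35,000 < $45,000 → not met
5. maintenance log absent → not met
6. aviation liability coverage $1,300,000 < $1,375,000 → not met
7. Part 107 recurrent training 518 days ago vs limit 540 → met
8. pre-flight checklist absent → not met
9. insurance policy review 249 days ago vs limit 270 → met
10. battery cycle review 193 days ago vs limit 180 → not met
11. visual observers trained 1 < 4 → not met
Not met: 3, 4, 5, 6, 8, 10, 11

3, 4, 5, 6, 8, 10, 11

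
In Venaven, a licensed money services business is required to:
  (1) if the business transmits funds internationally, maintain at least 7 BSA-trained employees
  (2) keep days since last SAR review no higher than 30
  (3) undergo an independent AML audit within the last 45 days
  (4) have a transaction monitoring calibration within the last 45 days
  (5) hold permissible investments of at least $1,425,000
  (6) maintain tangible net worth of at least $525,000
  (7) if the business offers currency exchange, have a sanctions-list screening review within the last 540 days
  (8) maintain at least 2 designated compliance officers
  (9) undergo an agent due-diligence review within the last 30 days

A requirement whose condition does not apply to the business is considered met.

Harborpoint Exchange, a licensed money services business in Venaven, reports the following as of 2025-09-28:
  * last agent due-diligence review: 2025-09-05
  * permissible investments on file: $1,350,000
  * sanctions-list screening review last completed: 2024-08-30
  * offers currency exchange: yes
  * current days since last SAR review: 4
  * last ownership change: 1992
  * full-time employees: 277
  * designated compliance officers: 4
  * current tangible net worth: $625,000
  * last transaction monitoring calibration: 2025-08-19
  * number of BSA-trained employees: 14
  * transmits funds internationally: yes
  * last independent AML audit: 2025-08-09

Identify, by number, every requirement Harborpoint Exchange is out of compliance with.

3, 5

1. condition 'transmits funds internationally' holds; BSA-trained employees 14 ≥ 7 → met
2. days since last SAR review 4 ≤ 30 → met
3. independent AML audit 50 days ago vs limit 45 → not met
4. transaction monitoring calibration 40 days ago vs limit 45 → met
5. permissible investments $1,350,000 < $1,425,000 → not met
6. tangible net worth $625,000 ≥ $525,000 → met
7. condition 'offers currency exchange' holds; sanctions-list screening review 394 days ago vs limit 540 → met
8. designated compliance officers 4 ≥ 2 → met
9. agent due-diligence review 23 days ago vs limit 30 → met
Not met: 3, 5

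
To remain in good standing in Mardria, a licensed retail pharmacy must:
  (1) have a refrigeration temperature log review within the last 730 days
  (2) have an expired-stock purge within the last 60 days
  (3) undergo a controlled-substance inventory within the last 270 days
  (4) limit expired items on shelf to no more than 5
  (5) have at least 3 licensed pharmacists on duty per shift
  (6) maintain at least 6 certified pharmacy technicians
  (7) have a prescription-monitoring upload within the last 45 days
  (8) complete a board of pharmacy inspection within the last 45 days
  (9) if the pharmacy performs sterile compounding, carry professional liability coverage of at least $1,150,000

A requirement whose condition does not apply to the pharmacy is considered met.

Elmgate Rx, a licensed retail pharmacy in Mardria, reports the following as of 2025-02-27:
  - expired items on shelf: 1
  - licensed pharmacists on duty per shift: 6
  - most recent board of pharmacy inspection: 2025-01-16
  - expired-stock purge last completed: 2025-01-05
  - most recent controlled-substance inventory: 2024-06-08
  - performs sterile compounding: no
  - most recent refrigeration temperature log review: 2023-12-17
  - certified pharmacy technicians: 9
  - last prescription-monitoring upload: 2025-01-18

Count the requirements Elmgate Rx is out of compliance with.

0

1. refrigeration temperature log review 438 days ago vs limit 730 → met
2. expired-stock purge 53 days ago vs limit 60 → met
3. controlled-substance inventory 264 days ago vs limit 270 → met
4. expired items on shelf 1 ≤ 5 → met
5. licensed pharmacists on duty per shift 6 ≥ 3 → met
6. certified pharmacy technicians 9 ≥ 6 → met
7. prescription-monitoring upload 40 days ago vs limit 45 → met
8. board of pharmacy inspection 42 days ago vs limit 45 → met
9. condition 'performs sterile compounding' does not hold → requirement n/a → met
Not met: 0 of 9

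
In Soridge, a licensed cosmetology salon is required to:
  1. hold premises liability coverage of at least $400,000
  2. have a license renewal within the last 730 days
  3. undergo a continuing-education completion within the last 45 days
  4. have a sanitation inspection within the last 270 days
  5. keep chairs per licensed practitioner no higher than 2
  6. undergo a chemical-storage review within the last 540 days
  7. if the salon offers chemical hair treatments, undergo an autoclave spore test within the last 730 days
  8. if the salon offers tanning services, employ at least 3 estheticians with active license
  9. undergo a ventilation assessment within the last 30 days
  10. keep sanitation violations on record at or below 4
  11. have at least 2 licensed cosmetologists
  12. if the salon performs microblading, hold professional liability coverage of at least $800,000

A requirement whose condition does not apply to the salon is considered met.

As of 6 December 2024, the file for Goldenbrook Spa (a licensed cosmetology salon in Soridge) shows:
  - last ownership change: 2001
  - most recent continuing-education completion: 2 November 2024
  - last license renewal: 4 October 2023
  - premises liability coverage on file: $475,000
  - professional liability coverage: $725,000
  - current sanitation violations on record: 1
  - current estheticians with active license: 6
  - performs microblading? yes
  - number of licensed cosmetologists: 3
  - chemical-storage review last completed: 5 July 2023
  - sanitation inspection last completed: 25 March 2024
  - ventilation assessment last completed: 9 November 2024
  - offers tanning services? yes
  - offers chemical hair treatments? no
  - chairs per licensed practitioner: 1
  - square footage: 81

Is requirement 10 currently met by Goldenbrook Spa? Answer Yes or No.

10. sanitation violations on record 1 ≤ 4 → met

Yes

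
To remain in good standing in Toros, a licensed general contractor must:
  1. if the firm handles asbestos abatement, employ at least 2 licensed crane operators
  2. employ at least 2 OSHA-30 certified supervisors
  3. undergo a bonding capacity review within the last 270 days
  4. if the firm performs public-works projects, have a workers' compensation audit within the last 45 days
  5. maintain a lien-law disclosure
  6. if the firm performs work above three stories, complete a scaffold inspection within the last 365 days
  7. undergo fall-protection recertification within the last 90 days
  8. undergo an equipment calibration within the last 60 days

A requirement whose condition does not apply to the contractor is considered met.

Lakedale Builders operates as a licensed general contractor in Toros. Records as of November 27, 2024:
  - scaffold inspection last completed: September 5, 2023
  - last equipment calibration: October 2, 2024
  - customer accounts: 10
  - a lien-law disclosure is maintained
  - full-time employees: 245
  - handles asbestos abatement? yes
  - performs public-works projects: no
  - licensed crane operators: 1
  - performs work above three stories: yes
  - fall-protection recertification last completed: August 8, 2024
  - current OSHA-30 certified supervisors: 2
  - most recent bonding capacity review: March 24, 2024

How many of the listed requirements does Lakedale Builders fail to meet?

3

1. condition 'handles asbestos abatement' holds; licensed crane operators 1 < 2 → not met
2. OSHA-30 certified supervisors 2 ≥ 2 → met
3. bonding capacity review 248 days ago vs limit 270 → met
4. condition 'performs public-works projects' does not hold → requirement n/a → met
5. lien-law disclosure present → met
6. condition 'performs work above three stories' holds; scaffold inspection 449 days ago vs limit 365 → not met
7. fall-protection recertification 111 days ago vs limit 90 → not met
8. equipment calibration 56 days ago vs limit 60 → met
Not met: 3 of 8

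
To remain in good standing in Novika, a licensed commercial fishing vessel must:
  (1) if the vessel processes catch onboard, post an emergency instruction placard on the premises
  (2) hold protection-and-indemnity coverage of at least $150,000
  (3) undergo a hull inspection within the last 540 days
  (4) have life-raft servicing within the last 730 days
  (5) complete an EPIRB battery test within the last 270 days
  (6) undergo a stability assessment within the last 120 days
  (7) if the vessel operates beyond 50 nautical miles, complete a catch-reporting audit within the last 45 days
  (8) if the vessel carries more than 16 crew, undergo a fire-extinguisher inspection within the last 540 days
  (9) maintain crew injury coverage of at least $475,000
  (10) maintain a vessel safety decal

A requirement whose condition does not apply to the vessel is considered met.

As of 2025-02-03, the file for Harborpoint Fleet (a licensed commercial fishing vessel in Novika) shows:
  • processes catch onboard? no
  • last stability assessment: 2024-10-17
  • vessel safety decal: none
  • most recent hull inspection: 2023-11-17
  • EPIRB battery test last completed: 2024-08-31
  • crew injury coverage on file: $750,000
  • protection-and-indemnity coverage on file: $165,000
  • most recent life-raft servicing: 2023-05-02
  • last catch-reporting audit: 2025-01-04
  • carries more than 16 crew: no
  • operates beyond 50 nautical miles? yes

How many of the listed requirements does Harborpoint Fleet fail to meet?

1

1. condition 'processes catch onboard' does not hold → requirement n/a → met
2. protection-and-indemnity coverage $165,000 ≥ $150,000 → met
3. hull inspection 444 days ago vs limit 540 → met
4. life-raft servicing 643 days ago vs limit 730 → met
5. EPIRB battery test 156 days ago vs limit 270 → met
6. stability assessment 109 days ago vs limit 120 → met
7. condition 'operates beyond 50 nautical miles' holds; catch-reporting audit 30 days ago vs limit 45 → met
8. condition 'carries more than 16 crew' does not hold → requirement n/a → met
9. crew injury coverage $750,000 ≥ $475,000 → met
10. vessel safety decal absent → not met
Not met: 1 of 10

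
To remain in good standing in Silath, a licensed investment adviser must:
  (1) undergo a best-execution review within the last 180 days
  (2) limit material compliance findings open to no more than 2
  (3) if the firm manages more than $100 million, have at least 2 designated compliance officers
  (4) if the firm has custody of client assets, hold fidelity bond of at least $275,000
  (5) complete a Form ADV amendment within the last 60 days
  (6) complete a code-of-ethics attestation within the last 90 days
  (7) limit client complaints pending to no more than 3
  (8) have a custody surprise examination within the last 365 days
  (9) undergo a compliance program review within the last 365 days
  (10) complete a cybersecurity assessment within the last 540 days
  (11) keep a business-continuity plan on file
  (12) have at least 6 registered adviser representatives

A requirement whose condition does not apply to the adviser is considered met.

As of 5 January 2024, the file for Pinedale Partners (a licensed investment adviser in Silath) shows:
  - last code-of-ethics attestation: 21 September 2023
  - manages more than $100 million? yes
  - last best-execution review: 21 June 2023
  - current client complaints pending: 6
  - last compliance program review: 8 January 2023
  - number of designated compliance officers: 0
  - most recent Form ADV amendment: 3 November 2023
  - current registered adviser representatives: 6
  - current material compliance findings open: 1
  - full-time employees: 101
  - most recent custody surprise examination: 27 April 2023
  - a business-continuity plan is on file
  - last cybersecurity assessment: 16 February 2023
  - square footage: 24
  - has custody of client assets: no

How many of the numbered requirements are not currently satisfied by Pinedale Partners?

1. best-execution review 198 days ago vs limit 180 → not met
2. material compliance findings open 1 ≤ 2 → met
3. condition 'manages more than $100 million' holds; designated compliance officers 0 < 2 → not met
4. condition 'has custody of client assets' does not hold → requirement n/a → met
5. Form ADV amendment 63 days ago vs limit 60 → not met
6. code-of-ethics attestation 106 days ago vs limit 90 → not met
7. client complaints pending 6 > 3 → not met
8. custody surprise examination 253 days ago vs limit 365 → met
9. compliance program review 362 days ago vs limit 365 → met
10. cybersecurity assessment 323 days ago vs limit 540 → met
11. business-continuity plan present → met
12. registered adviser representatives 6 ≥ 6 → met
Not met: 5 of 12

5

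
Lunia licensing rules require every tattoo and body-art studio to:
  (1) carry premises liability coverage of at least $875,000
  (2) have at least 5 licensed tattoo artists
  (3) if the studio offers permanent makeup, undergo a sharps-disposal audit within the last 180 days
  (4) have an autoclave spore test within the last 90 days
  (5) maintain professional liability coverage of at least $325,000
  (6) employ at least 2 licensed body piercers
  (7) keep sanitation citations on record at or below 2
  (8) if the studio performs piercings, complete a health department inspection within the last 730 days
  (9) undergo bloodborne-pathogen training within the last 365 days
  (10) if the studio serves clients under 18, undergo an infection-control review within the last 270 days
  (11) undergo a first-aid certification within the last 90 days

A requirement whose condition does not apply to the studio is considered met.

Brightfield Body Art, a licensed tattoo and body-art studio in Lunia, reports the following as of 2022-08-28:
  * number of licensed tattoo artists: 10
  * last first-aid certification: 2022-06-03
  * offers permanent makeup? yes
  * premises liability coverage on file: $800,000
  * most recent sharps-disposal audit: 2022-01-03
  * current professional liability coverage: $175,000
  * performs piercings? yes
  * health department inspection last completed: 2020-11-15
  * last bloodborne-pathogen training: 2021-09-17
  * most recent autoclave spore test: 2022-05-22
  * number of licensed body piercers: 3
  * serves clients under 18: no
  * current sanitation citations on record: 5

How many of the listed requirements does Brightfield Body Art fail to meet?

1. premises liability coverage $800,000 < $875,000 → not met
2. licensed tattoo artists 10 ≥ 5 → met
3. condition 'offers permanent makeup' holds; sharps-disposal audit 237 days ago vs limit 180 → not met
4. autoclave spore test 98 days ago vs limit 90 → not met
5. professional liability coverage $175,000 < $325,000 → not met
6. licensed body piercers 3 ≥ 2 → met
7. sanitation citations on record 5 > 2 → not met
8. condition 'performs piercings' holds; health department inspection 651 days ago vs limit 730 → met
9. bloodborne-pathogen training 345 days ago vs limit 365 → met
10. condition 'serves clients under 18' does not hold → requirement n/a → met
11. first-aid certification 86 days ago vs limit 90 → met
Not met: 5 of 11

5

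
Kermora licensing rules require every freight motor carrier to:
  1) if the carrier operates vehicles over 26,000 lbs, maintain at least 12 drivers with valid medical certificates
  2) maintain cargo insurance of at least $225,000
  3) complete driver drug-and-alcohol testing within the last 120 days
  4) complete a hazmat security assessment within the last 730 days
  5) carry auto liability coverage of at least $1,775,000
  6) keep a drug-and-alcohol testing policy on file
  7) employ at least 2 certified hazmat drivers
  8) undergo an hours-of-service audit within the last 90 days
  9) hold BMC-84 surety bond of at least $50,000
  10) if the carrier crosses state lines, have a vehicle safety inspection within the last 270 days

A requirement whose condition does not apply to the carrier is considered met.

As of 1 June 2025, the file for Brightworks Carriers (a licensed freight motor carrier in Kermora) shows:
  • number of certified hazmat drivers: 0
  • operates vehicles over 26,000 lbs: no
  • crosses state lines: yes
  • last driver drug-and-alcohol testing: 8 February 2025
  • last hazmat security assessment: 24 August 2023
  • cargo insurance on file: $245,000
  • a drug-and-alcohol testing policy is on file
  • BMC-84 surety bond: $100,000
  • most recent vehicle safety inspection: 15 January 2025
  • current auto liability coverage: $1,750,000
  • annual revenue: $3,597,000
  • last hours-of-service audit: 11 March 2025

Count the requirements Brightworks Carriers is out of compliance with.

1. condition 'operates vehicles over 26,000 lbs' does not hold → requirement n/a → met
2. cargo insurance $245,000 ≥ $225,000 → met
3. driver drug-and-alcohol testing 113 days ago vs limit 120 → met
4. hazmat security assessment 647 days ago vs limit 730 → met
5. auto liability coverage $1,750,000 < $1,775,000 → not met
6. drug-and-alcohol testing policy present → met
7. certified hazmat drivers 0 < 2 → not met
8. hours-of-service audit 82 days ago vs limit 90 → met
9. BMC-84 surety bond $100,000 ≥ $50,000 → met
10. condition 'crosses state lines' holds; vehicle safety inspection 137 days ago vs limit 270 → met
Not met: 2 of 10

2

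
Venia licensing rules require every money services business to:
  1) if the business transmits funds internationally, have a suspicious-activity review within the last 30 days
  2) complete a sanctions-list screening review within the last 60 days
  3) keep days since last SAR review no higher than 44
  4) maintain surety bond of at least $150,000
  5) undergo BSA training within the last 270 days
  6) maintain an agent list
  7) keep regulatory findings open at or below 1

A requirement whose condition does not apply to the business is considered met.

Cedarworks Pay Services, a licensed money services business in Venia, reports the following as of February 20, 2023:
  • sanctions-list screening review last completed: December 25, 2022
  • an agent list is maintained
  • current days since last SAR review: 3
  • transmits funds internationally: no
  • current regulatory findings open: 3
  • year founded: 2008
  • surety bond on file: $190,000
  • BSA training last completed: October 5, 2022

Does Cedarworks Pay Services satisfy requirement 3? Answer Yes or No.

3. days since last SAR review 3 ≤ 44 → met

Yes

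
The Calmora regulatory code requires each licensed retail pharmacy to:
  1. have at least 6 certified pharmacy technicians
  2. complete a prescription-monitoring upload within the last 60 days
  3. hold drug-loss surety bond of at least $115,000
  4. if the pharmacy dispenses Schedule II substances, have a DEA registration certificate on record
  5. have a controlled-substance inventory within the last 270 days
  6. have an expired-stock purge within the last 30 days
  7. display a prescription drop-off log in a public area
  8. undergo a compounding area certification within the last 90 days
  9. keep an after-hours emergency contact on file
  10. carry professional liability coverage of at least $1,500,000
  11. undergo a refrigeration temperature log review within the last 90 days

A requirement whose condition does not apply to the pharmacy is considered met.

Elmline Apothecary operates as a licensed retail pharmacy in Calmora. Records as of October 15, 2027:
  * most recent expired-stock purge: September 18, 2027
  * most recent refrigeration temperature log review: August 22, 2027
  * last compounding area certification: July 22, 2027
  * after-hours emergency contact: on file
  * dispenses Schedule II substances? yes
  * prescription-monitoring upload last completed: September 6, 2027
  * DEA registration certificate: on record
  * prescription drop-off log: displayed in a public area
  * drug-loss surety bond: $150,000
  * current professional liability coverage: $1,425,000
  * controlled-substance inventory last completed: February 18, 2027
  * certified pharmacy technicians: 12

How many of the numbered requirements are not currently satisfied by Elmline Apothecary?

1

1. certified pharmacy technicians 12 ≥ 6 → met
2. prescription-monitoring upload 39 days ago vs limit 60 → met
3. drug-loss surety bond $150,000 ≥ $115,000 → met
4. condition 'dispenses Schedule II substances' holds; DEA registration certificate present → met
5. controlled-substance inventory 239 days ago vs limit 270 → met
6. expired-stock purge 27 days ago vs limit 30 → met
7. prescription drop-off log present → met
8. compounding area certification 85 days ago vs limit 90 → met
9. after-hours emergency contact present → met
10. professional liability coverage $1,425,000 < $1,500,000 → not met
11. refrigeration temperature log review 54 days ago vs limit 90 → met
Not met: 1 of 11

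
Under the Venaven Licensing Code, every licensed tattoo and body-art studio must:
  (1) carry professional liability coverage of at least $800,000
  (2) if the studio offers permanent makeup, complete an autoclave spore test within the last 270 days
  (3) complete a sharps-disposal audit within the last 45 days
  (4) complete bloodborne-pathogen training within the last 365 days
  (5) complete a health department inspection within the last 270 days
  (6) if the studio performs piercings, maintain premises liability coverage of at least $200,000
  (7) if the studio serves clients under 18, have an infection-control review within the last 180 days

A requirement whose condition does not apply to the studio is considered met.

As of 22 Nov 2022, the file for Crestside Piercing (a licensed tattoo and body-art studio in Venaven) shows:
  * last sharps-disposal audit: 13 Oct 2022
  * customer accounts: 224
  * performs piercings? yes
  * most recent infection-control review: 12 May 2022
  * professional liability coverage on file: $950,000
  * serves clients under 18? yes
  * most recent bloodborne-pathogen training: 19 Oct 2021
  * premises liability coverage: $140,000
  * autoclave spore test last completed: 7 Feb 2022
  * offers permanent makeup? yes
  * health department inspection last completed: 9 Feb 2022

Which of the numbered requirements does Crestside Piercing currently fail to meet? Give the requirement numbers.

2, 4, 5, 6, 7

1. professional liability coverage $950,000 ≥ $800,000 → met
2. condition 'offers permanent makeup' holds; autoclave spore test 288 days ago vs limit 270 → not met
3. sharps-disposal audit 40 days ago vs limit 45 → met
4. bloodborne-pathogen training 399 days ago vs limit 365 → not met
5. health department inspection 286 days ago vs limit 270 → not met
6. condition 'performs piercings' holds; premises liability coverage $140,000 < $200,000 → not met
7. condition 'serves clients under 18' holds; infection-control review 194 days ago vs limit 180 → not met
Not met: 2, 4, 5, 6, 7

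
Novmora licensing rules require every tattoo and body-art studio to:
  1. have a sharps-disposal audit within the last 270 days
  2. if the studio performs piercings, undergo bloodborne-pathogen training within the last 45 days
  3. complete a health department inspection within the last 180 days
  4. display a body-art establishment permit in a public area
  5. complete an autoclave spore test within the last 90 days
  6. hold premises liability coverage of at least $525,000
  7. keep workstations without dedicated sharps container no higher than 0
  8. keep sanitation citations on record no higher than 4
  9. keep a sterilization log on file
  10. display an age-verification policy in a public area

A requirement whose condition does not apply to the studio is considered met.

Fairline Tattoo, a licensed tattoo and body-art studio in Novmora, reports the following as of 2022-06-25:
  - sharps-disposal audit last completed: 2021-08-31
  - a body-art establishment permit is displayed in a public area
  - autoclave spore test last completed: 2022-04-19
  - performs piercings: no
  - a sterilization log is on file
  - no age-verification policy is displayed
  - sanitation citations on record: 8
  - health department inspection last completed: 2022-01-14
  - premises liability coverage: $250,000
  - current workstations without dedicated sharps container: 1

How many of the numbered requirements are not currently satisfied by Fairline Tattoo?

5

1. sharps-disposal audit 298 days ago vs limit 270 → not met
2. condition 'performs piercings' does not hold → requirement n/a → met
3. health department inspection 162 days ago vs limit 180 → met
4. body-art establishment permit present → met
5. autoclave spore test 67 days ago vs limit 90 → met
6. premises liability coverage $250,000 < $525,000 → not met
7. workstations without dedicated sharps container 1 > 0 → not met
8. sanitation citations on record 8 > 4 → not met
9. sterilization log present → met
10. age-verification policy absent → not met
Not met: 5 of 10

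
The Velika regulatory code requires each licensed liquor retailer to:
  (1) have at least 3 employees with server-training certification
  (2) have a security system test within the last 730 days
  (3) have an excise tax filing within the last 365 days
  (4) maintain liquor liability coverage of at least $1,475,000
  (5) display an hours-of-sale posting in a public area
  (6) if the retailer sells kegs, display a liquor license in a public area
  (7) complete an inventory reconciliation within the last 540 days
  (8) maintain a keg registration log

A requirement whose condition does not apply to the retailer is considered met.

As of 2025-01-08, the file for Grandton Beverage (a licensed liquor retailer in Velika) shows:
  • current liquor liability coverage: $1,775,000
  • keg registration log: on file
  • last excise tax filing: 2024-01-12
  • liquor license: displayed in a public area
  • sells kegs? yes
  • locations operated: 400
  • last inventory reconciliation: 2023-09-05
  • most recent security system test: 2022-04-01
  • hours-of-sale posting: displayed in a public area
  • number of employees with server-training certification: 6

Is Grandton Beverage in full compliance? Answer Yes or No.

No

1. employees with server-training certification 6 ≥ 3 → met
2. security system test 1013 days ago vs limit 730 → not met
3. excise tax filing 362 days ago vs limit 365 → met
4. liquor liability coverage $1,775,000 ≥ $1,475,000 → met
5. hours-of-sale posting present → met
6. condition 'sells kegs' holds; liquor license present → met
7. inventory reconciliation 491 days ago vs limit 540 → met
8. keg registration log present → met
Not met: 2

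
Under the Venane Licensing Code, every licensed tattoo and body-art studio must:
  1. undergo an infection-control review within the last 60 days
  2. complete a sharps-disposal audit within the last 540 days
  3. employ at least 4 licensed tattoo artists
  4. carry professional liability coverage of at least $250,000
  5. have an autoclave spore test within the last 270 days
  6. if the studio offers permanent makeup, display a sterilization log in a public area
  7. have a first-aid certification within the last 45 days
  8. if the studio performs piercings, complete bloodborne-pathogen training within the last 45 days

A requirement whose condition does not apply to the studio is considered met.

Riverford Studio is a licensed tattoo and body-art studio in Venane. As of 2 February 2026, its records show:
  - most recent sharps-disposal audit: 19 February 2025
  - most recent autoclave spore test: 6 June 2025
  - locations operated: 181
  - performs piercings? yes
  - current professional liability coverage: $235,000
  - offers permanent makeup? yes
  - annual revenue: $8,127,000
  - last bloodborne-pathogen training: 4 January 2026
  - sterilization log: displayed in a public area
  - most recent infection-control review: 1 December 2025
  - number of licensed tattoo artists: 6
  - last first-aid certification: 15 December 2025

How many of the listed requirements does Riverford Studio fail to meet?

1. infection-control review 63 days ago vs limit 60 → not met
2. sharps-disposal audit 348 days ago vs limit 540 → met
3. licensed tattoo artists 6 ≥ 4 → met
4. professional liability coverage $235,000 < $250,000 → not met
5. autoclave spore test 241 days ago vs limit 270 → met
6. condition 'offers permanent makeup' holds; sterilization log present → met
7. first-aid certification 49 days ago vs limit 45 → not met
8. condition 'performs piercings' holds; bloodborne-pathogen training 29 days ago vs limit 45 → met
Not met: 3 of 8

3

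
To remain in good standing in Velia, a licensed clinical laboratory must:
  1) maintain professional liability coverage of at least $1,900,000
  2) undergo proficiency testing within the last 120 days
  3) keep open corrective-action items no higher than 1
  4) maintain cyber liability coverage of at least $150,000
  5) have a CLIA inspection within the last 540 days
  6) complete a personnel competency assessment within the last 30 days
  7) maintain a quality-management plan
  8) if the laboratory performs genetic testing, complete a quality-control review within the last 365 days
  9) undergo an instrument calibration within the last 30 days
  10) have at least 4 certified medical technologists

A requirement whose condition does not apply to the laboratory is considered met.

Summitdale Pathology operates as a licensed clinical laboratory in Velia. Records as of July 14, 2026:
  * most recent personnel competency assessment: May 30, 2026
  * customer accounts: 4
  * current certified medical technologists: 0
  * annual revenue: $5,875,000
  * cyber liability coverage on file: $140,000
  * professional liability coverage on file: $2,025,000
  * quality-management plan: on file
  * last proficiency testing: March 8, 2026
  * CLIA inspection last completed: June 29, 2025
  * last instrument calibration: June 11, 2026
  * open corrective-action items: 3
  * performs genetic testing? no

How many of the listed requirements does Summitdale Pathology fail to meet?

1. professional liability coverage $2,025,000 ≥ $1,900,000 → met
2. proficiency testing 128 days ago vs limit 120 → not met
3. open corrective-action items 3 > 1 → not met
4. cyber liability coverage $140,000 < $150,000 → not met
5. CLIA inspection 380 days ago vs limit 540 → met
6. personnel competency assessment 45 days ago vs limit 30 → not met
7. quality-management plan present → met
8. condition 'performs genetic testing' does not hold → requirement n/a → met
9. instrument calibration 33 days ago vs limit 30 → not met
10. certified medical technologists 0 < 4 → not met
Not met: 6 of 10

6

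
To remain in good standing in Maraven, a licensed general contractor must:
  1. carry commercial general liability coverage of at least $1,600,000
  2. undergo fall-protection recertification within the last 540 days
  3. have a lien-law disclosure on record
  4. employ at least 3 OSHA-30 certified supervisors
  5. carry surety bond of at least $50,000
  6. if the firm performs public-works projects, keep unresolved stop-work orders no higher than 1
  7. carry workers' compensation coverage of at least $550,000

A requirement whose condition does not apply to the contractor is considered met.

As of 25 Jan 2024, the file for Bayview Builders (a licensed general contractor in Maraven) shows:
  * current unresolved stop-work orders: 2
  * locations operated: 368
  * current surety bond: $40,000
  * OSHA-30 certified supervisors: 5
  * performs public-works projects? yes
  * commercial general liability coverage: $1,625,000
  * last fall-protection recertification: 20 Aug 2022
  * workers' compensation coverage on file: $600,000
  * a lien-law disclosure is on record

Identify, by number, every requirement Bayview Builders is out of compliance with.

1. commercial general liability coverage $1,625,000 ≥ $1,600,000 → met
2. fall-protection recertification 523 days ago vs limit 540 → met
3. lien-law disclosure present → met
4. OSHA-30 certified supervisors 5 ≥ 3 → met
5. surety bond $40,000 < $50,000 → not met
6. condition 'performs public-works projects' holds; unresolved stop-work orders 2 > 1 → not met
7. workers' compensation coverage $600,000 ≥ $550,000 → met
Not met: 5, 6

5, 6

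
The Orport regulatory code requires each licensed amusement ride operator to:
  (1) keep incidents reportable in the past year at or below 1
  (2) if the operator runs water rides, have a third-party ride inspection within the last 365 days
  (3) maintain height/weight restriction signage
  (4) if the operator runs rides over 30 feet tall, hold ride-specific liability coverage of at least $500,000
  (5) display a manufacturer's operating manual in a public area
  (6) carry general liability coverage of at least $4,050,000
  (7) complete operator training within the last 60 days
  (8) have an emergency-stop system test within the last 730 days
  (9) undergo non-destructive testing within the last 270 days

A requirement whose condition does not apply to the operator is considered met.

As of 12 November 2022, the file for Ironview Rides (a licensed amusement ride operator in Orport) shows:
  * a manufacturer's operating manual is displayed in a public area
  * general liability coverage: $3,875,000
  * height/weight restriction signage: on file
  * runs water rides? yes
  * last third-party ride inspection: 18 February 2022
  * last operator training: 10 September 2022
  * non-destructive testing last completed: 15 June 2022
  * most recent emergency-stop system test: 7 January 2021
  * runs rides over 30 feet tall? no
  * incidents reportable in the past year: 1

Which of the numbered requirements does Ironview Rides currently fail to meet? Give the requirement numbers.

6, 7

1. incidents reportable in the past year 1 ≤ 1 → met
2. condition 'runs water rides' holds; third-party ride inspection 267 days ago vs limit 365 → met
3. height/weight restriction signage present → met
4. condition 'runs rides over 30 feet tall' does not hold → requirement n/a → met
5. manufacturer's operating manual present → met
6. general liability coverage $3,875,000 < $4,050,000 → not met
7. operator training 63 days ago vs limit 60 → not met
8. emergency-stop system test 674 days ago vs limit 730 → met
9. non-destructive testing 150 days ago vs limit 270 → met
Not met: 6, 7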